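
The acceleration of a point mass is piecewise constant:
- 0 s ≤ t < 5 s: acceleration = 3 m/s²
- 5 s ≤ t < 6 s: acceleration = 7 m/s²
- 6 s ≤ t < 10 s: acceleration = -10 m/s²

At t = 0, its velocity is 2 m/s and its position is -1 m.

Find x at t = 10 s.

On each constant-a segment, Δv = aΔt and Δx = v₀Δt + ½aΔt²; chain segment to segment.
0–5 s: v starts 2 m/s; Δx = 2·5 + ½·3·5² = 47.5 m; v ends 17 m/s.
5–6 s: v starts 17 m/s; Δx = 17·1 + ½·7·1² = 20.5 m; v ends 24 m/s.
6–10 s: v starts 24 m/s; Δx = 24·4 + ½·-10·4² = 16 m; v ends -16 m/s.
x(10) = -1 + Σ Δx = 83 m.

83 m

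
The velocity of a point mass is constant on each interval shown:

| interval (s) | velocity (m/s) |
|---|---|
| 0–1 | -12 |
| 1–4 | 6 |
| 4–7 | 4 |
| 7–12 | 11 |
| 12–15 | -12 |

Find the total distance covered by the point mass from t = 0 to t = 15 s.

133 m

Total distance travelled is ∫|v| dt — sum the magnitudes of each area piece.
0–1 s: |-12| × 1 = 12 m
1–4 s: |6| × 3 = 18 m
4–7 s: |4| × 3 = 12 m
7–12 s: |11| × 5 = 55 m
12–15 s: |-12| × 3 = 36 m
Total distance = 133 m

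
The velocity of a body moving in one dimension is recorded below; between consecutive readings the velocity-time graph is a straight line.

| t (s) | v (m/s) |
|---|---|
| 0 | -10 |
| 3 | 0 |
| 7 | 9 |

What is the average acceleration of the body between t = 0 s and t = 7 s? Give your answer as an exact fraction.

Average acceleration = Δv/Δt = (9 − -10)/(7 − 0) = 19/7 m/s².

19/7 m/s²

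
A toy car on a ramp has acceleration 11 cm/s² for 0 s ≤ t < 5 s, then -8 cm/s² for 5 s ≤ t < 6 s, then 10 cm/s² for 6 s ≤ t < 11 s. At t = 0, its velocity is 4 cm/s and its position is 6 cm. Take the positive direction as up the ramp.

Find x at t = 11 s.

On each constant-a segment, Δv = aΔt and Δx = v₀Δt + ½aΔt²; chain segment to segment.
0–5 s: v starts 4 cm/s; Δx = 4·5 + ½·11·5² = 157.5 cm; v ends 59 cm/s.
5–6 s: v starts 59 cm/s; Δx = 59·1 + ½·-8·1² = 55 cm; v ends 51 cm/s.
6–11 s: v starts 51 cm/s; Δx = 51·5 + ½·10·5² = 380 cm; v ends 101 cm/s.
x(11) = 6 + Σ Δx = 598.5 cm.

598.5 cm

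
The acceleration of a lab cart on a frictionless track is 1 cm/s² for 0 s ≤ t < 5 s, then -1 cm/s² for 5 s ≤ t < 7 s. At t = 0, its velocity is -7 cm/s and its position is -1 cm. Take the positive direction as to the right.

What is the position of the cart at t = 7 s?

On each constant-a segment, Δv = aΔt and Δx = v₀Δt + ½aΔt²; chain segment to segment.
0–5 s: v starts -7 cm/s; Δx = -7·5 + ½·1·5² = -22.5 cm; v ends -2 cm/s.
5–7 s: v starts -2 cm/s; Δx = -2·2 + ½·-1·2² = -6 cm; v ends -4 cm/s.
x(7) = -1 + Σ Δx = -29.5 cm.

-29.5 cm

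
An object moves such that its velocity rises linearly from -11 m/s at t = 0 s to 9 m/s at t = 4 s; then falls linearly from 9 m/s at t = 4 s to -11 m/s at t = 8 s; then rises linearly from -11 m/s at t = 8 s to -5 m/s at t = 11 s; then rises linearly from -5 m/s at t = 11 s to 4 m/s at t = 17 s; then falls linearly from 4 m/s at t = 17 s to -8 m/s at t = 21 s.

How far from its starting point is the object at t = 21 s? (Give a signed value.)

-43 m

Net displacement equals the area under the velocity-time graph (areas below the axis count negative).
0–4 s: ½(-11 + 9)(4) = -4 m
4–8 s: ½(9 + -11)(4) = -4 m
8–11 s: ½(-11 + -5)(3) = -24 m
11–17 s: ½(-5 + 4)(6) = -3 m
17–21 s: ½(4 + -8)(4) = -8 m
Net displacement = -43 m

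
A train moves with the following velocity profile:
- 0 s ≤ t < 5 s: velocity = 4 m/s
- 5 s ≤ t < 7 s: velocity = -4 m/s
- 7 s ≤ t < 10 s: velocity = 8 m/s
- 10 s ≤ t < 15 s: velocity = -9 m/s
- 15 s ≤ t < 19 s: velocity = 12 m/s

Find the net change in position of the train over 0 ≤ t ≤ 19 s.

39 m

Net displacement equals the area under the velocity-time graph (areas below the axis count negative).
0–5 s: 4 × 5 = 20 m
5–7 s: -4 × 2 = -8 m
7–10 s: 8 × 3 = 24 m
10–15 s: -9 × 5 = -45 m
15–19 s: 12 × 4 = 48 m
Net displacement = 39 m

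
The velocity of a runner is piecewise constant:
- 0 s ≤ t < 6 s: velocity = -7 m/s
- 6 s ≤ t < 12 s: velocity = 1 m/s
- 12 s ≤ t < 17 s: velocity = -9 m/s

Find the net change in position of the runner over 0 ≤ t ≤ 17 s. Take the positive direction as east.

-81 m

Net displacement equals the area under the velocity-time graph (areas below the axis count negative).
0–6 s: -7 × 6 = -42 m
6–12 s: 1 × 6 = 6 m
12–17 s: -9 × 5 = -45 m
Net displacement = -81 m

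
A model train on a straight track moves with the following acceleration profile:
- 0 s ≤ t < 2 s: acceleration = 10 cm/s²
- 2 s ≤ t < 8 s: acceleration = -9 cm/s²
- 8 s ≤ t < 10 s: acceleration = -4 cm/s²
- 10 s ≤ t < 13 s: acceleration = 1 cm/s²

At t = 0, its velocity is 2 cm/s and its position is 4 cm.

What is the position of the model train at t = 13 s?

-189.5 cm

On each constant-a segment, Δv = aΔt and Δx = v₀Δt + ½aΔt²; chain segment to segment.
0–2 s: v starts 2 cm/s; Δx = 2·2 + ½·10·2² = 24 cm; v ends 22 cm/s.
2–8 s: v starts 22 cm/s; Δx = 22·6 + ½·-9·6² = -30 cm; v ends -32 cm/s.
8–10 s: v starts -32 cm/s; Δx = -32·2 + ½·-4·2² = -72 cm; v ends -40 cm/s.
10–13 s: v starts -40 cm/s; Δx = -40·3 + ½·1·3² = -115.5 cm; v ends -37 cm/s.
x(13) = 4 + Σ Δx = -189.5 cm.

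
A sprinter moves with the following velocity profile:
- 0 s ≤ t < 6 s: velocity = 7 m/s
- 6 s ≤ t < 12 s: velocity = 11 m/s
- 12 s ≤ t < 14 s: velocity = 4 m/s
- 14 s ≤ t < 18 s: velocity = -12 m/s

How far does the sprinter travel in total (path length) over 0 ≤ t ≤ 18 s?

164 m

Distance (not displacement) is the total path length: add the absolute areas under v-t.
0–6 s: |7| × 6 = 42 m
6–12 s: |11| × 6 = 66 m
12–14 s: |4| × 2 = 8 m
14–18 s: |-12| × 4 = 48 m
Total distance = 164 m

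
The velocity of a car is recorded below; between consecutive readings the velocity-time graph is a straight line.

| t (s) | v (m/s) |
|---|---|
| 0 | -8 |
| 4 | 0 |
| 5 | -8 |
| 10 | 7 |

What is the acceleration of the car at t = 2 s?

Acceleration is the slope of the v-t graph on 0–4 s: (0 − -8)/(4 − 0) = 2 m/s².

2 m/s²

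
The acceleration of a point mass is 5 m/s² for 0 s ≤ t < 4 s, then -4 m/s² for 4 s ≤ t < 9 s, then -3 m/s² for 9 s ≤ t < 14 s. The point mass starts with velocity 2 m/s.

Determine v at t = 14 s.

-13 m/s

Δv equals the area under the a-t graph; then v = v₀ + Δv.
0–4 s: 5 × 4 = 20 m/s
4–9 s: -4 × 5 = -20 m/s
9–14 s: -3 × 5 = -15 m/s
Δv = -15 m/s, so v(14) = 2 + (-15) = -13 m/s.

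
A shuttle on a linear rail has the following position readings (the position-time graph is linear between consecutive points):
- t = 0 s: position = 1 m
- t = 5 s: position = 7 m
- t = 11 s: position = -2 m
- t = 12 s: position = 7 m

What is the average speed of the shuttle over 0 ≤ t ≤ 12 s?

Average speed = (total path length)/(elapsed time); on a piecewise-linear x-t graph the path length is Σ|Δx|.
0–5 s: |Δx| = |7 − 1| = 6 m
5–11 s: |Δx| = |-2 − 7| = 9 m
11–12 s: |Δx| = |7 − -2| = 9 m
Total path = 24 m; average speed = 24/12 = 2 m/s.

2 m/s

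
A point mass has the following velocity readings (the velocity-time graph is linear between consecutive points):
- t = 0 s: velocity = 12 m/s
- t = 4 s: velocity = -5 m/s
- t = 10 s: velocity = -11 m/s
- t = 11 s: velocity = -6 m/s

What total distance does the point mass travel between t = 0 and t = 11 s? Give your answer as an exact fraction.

Distance (not displacement) is the total path length: add the absolute areas under v-t.
0–4 s: v = 0 at t = 48/17 s; triangle areas 288/17 + 50/17 = 338/17 m
4–10 s: |½(-5 + -11)(6)| = 48 m
10–11 s: |½(-11 + -6)(1)| = 8.5 m
Total distance = 2597/34 m

2597/34 m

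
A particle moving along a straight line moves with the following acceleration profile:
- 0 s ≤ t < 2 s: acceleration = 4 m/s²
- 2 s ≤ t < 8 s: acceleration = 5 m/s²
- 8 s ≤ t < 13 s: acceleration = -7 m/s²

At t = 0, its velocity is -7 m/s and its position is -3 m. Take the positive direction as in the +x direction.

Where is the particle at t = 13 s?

154.5 m

On each constant-a segment, Δv = aΔt and Δx = v₀Δt + ½aΔt²; chain segment to segment.
0–2 s: v starts -7 m/s; Δx = -7·2 + ½·4·2² = -6 m; v ends 1 m/s.
2–8 s: v starts 1 m/s; Δx = 1·6 + ½·5·6² = 96 m; v ends 31 m/s.
8–13 s: v starts 31 m/s; Δx = 31·5 + ½·-7·5² = 67.5 m; v ends -4 m/s.
x(13) = -3 + Σ Δx = 154.5 m.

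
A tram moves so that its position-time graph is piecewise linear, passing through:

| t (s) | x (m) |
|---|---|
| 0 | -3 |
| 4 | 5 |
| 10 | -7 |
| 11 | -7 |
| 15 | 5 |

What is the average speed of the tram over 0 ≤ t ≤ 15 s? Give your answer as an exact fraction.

32/15 m/s

Average speed = (total path length)/(elapsed time); on a piecewise-linear x-t graph the path length is Σ|Δx|.
0–4 s: |Δx| = |5 − -3| = 8 m
4–10 s: |Δx| = |-7 − 5| = 12 m
10–11 s: |Δx| = |-7 − -7| = 0 m
11–15 s: |Δx| = |5 − -7| = 12 m
Total path = 32 m; average speed = 32/15 = 32/15 m/s.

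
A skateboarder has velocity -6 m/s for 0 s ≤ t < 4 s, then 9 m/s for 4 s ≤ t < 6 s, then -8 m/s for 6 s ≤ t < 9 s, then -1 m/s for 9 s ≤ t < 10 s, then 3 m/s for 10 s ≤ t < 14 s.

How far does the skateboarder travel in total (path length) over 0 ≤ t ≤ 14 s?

Total distance travelled is ∫|v| dt — sum the magnitudes of each area piece.
0–4 s: |-6| × 4 = 24 m
4–6 s: |9| × 2 = 18 m
6–9 s: |-8| × 3 = 24 m
9–10 s: |-1| × 1 = 1 m
10–14 s: |3| × 4 = 12 m
Total distance = 79 m

79 m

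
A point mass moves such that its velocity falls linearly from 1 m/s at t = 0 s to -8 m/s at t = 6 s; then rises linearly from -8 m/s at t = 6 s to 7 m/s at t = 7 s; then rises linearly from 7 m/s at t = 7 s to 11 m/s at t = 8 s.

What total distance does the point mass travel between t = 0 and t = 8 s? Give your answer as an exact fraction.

1033/30 m

Distance (not displacement) is the total path length: add the absolute areas under v-t.
0–6 s: v = 0 at t = 2/3 s; triangle areas 1/3 + 64/3 = 65/3 m
6–7 s: v = 0 at t = 98/15 s; triangle areas 32/15 + 49/30 = 113/30 m
7–8 s: |½(7 + 11)(1)| = 9 m
Total distance = 1033/30 m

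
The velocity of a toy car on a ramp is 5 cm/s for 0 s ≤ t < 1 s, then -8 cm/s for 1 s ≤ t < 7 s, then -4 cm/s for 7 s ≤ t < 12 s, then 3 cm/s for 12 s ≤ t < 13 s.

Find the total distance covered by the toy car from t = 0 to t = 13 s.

76 cm

Distance (not displacement) is the total path length: add the absolute areas under v-t.
0–1 s: |5| × 1 = 5 cm
1–7 s: |-8| × 6 = 48 cm
7–12 s: |-4| × 5 = 20 cm
12–13 s: |3| × 1 = 3 cm
Total distance = 76 cm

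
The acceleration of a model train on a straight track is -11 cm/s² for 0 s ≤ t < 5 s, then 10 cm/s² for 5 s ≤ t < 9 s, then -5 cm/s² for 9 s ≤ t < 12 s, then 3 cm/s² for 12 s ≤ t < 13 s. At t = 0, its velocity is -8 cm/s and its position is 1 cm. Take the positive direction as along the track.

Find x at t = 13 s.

On each constant-a segment, Δv = aΔt and Δx = v₀Δt + ½aΔt²; chain segment to segment.
0–5 s: v starts -8 cm/s; Δx = -8·5 + ½·-11·5² = -177.5 cm; v ends -63 cm/s.
5–9 s: v starts -63 cm/s; Δx = -63·4 + ½·10·4² = -172 cm; v ends -23 cm/s.
9–12 s: v starts -23 cm/s; Δx = -23·3 + ½·-5·3² = -91.5 cm; v ends -38 cm/s.
12–13 s: v starts -38 cm/s; Δx = -38·1 + ½·3·1² = -36.5 cm; v ends -35 cm/s.
x(13) = 1 + Σ Δx = -476.5 cm.

-476.5 cm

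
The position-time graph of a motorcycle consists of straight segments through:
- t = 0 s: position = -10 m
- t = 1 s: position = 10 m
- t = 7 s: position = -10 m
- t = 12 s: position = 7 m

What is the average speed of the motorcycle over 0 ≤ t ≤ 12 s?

4.75 m/s

Average speed = (total path length)/(elapsed time); on a piecewise-linear x-t graph the path length is Σ|Δx|.
0–1 s: |Δx| = |10 − -10| = 20 m
1–7 s: |Δx| = |-10 − 10| = 20 m
7–12 s: |Δx| = |7 − -10| = 17 m
Total path = 57 m; average speed = 57/12 = 4.75 m/s.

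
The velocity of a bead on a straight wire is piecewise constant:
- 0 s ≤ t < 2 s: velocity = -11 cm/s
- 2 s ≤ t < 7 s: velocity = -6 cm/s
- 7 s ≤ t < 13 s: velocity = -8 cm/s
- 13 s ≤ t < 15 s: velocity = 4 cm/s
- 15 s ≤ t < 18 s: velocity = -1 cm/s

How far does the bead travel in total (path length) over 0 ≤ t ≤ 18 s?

111 cm

Total distance travelled is ∫|v| dt — sum the magnitudes of each area piece.
0–2 s: |-11| × 2 = 22 cm
2–7 s: |-6| × 5 = 30 cm
7–13 s: |-8| × 6 = 48 cm
13–15 s: |4| × 2 = 8 cm
15–18 s: |-1| × 3 = 3 cm
Total distance = 111 cm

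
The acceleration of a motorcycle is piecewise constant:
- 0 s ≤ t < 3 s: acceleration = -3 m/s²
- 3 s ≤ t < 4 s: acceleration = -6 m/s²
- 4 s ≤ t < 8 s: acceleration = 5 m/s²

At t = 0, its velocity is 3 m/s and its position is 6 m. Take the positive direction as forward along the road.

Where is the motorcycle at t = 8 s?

On each constant-a segment, Δv = aΔt and Δx = v₀Δt + ½aΔt²; chain segment to segment.
0–3 s: v starts 3 m/s; Δx = 3·3 + ½·-3·3² = -4.5 m; v ends -6 m/s.
3–4 s: v starts -6 m/s; Δx = -6·1 + ½·-6·1² = -9 m; v ends -12 m/s.
4–8 s: v starts -12 m/s; Δx = -12·4 + ½·5·4² = -8 m; v ends 8 m/s.
x(8) = 6 + Σ Δx = -15.5 m.

-15.5 m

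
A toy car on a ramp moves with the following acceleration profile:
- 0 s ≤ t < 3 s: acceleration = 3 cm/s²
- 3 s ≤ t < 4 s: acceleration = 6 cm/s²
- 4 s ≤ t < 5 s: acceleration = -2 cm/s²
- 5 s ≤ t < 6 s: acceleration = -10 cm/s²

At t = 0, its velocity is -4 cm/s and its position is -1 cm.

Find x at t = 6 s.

22.5 cm

On each constant-a segment, Δv = aΔt and Δx = v₀Δt + ½aΔt²; chain segment to segment.
0–3 s: v starts -4 cm/s; Δx = -4·3 + ½·3·3² = 1.5 cm; v ends 5 cm/s.
3–4 s: v starts 5 cm/s; Δx = 5·1 + ½·6·1² = 8 cm; v ends 11 cm/s.
4–5 s: v starts 11 cm/s; Δx = 11·1 + ½·-2·1² = 10 cm; v ends 9 cm/s.
5–6 s: v starts 9 cm/s; Δx = 9·1 + ½·-10·1² = 4 cm; v ends -1 cm/s.
x(6) = -1 + Σ Δx = 22.5 cm.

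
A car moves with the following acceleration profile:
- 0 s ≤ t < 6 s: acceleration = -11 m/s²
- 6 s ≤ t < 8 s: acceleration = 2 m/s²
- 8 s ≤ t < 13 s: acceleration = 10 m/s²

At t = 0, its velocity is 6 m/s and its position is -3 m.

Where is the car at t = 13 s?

On each constant-a segment, Δv = aΔt and Δx = v₀Δt + ½aΔt²; chain segment to segment.
0–6 s: v starts 6 m/s; Δx = 6·6 + ½·-11·6² = -162 m; v ends -60 m/s.
6–8 s: v starts -60 m/s; Δx = -60·2 + ½·2·2² = -116 m; v ends -56 m/s.
8–13 s: v starts -56 m/s; Δx = -56·5 + ½·10·5² = -155 m; v ends -6 m/s.
x(13) = -3 + Σ Δx = -436 m.

-436 m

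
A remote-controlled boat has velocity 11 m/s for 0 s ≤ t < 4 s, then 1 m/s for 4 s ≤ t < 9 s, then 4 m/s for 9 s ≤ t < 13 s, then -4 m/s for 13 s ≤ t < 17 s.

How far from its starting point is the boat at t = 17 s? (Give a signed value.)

49 m

Net displacement equals the area under the velocity-time graph (areas below the axis count negative).
0–4 s: 11 × 4 = 44 m
4–9 s: 1 × 5 = 5 m
9–13 s: 4 × 4 = 16 m
13–17 s: -4 × 4 = -16 m
Net displacement = 49 m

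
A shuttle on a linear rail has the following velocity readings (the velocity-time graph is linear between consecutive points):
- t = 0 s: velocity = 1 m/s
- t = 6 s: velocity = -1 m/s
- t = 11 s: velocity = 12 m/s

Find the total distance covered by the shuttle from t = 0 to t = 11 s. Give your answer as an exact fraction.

Distance (not displacement) is the total path length: add the absolute areas under v-t.
0–6 s: v = 0 at t = 3 s; triangle areas 1.5 + 1.5 = 3 m
6–11 s: v = 0 at t = 83/13 s; triangle areas 5/26 + 360/13 = 725/26 m
Total distance = 803/26 m

803/26 m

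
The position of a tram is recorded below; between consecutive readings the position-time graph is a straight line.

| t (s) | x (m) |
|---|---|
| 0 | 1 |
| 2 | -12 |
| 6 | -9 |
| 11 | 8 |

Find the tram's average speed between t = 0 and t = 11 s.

Average speed = (total path length)/(elapsed time); on a piecewise-linear x-t graph the path length is Σ|Δx|.
0–2 s: |Δx| = |-12 − 1| = 13 m
2–6 s: |Δx| = |-9 − -12| = 3 m
6–11 s: |Δx| = |8 − -9| = 17 m
Total path = 33 m; average speed = 33/11 = 3 m/s.

3 m/s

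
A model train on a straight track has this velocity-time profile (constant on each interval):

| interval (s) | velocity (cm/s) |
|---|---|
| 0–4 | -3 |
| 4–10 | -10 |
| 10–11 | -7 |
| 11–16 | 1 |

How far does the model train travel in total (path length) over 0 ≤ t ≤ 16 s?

84 cm

Total distance travelled is ∫|v| dt — sum the magnitudes of each area piece.
0–4 s: |-3| × 4 = 12 cm
4–10 s: |-10| × 6 = 60 cm
10–11 s: |-7| × 1 = 7 cm
11–16 s: |1| × 5 = 5 cm
Total distance = 84 cm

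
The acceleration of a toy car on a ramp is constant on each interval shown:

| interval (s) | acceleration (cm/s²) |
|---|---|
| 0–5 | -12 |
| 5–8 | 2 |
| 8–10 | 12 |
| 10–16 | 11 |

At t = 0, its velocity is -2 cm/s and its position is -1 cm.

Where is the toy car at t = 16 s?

On each constant-a segment, Δv = aΔt and Δx = v₀Δt + ½aΔt²; chain segment to segment.
0–5 s: v starts -2 cm/s; Δx = -2·5 + ½·-12·5² = -160 cm; v ends -62 cm/s.
5–8 s: v starts -62 cm/s; Δx = -62·3 + ½·2·3² = -177 cm; v ends -56 cm/s.
8–10 s: v starts -56 cm/s; Δx = -56·2 + ½·12·2² = -88 cm; v ends -32 cm/s.
10–16 s: v starts -32 cm/s; Δx = -32·6 + ½·11·6² = 6 cm; v ends 34 cm/s.
x(16) = -1 + Σ Δx = -420 cm.

-420 cm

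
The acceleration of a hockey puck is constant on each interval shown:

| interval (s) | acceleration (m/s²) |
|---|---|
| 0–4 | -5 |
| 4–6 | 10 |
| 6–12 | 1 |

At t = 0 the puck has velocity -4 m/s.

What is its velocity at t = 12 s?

Δv equals the area under the a-t graph; then v = v₀ + Δv.
0–4 s: -5 × 4 = -20 m/s
4–6 s: 10 × 2 = 20 m/s
6–12 s: 1 × 6 = 6 m/s
Δv = 6 m/s, so v(12) = -4 + (6) = 2 m/s.

2 m/s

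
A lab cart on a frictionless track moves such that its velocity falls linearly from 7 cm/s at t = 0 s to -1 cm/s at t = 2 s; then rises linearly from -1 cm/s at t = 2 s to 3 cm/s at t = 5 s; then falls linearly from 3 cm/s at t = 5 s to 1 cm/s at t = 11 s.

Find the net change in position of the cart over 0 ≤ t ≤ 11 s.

21 cm

Displacement is the signed area under the v-t curve.
0–2 s: ½(7 + -1)(2) = 6 cm
2–5 s: ½(-1 + 3)(3) = 3 cm
5–11 s: ½(3 + 1)(6) = 12 cm
Net displacement = 21 cm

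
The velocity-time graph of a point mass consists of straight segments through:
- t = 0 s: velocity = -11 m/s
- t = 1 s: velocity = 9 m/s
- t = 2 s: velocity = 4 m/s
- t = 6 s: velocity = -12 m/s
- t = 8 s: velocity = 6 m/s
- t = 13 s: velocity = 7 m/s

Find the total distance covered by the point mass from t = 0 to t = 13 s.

74.05 m

Total distance travelled is ∫|v| dt — sum the magnitudes of each area piece.
0–1 s: v = 0 at t = 0.55 s; triangle areas 3.025 + 2.025 = 5.05 m
1–2 s: |½(9 + 4)(1)| = 6.5 m
2–6 s: v = 0 at t = 3 s; triangle areas 2 + 18 = 20 m
6–8 s: v = 0 at t = 22/3 s; triangle areas 8 + 2 = 10 m
8–13 s: |½(6 + 7)(5)| = 32.5 m
Total distance = 74.05 m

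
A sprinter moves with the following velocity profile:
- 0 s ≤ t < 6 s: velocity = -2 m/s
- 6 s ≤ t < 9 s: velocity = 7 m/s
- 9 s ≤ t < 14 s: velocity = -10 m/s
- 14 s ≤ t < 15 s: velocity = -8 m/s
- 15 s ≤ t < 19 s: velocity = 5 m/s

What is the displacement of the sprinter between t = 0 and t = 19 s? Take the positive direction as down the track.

-29 m

Net displacement equals the area under the velocity-time graph (areas below the axis count negative).
0–6 s: -2 × 6 = -12 m
6–9 s: 7 × 3 = 21 m
9–14 s: -10 × 5 = -50 m
14–15 s: -8 × 1 = -8 m
15–19 s: 5 × 4 = 20 m
Net displacement = -29 m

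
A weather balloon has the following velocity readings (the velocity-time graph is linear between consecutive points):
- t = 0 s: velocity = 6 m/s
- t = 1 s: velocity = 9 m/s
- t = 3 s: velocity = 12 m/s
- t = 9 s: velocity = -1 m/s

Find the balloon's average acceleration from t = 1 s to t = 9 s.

Average acceleration = Δv/Δt = (-1 − 9)/(9 − 1) = -1.25 m/s².

-1.25 m/s²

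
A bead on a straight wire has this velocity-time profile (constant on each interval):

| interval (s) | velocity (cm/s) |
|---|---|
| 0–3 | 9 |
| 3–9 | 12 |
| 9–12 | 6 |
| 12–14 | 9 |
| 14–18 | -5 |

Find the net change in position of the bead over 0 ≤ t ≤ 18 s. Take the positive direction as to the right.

115 cm

Net displacement equals the area under the velocity-time graph (areas below the axis count negative).
0–3 s: 9 × 3 = 27 cm
3–9 s: 12 × 6 = 72 cm
9–12 s: 6 × 3 = 18 cm
12–14 s: 9 × 2 = 18 cm
14–18 s: -5 × 4 = -20 cm
Net displacement = 115 cm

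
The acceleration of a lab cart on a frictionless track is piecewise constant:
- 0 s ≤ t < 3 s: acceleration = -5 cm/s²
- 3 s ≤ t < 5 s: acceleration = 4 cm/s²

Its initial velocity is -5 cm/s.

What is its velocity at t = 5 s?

Δv equals the area under the a-t graph; then v = v₀ + Δv.
0–3 s: -5 × 3 = -15 cm/s
3–5 s: 4 × 2 = 8 cm/s
Δv = -7 cm/s, so v(5) = -5 + (-7) = -12 cm/s.

-12 cm/s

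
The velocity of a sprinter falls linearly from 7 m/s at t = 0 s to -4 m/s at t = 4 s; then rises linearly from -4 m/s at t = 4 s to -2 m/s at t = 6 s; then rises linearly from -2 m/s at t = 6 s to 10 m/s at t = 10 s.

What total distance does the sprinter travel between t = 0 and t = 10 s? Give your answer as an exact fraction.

1160/33 m

Distance (not displacement) is the total path length: add the absolute areas under v-t.
0–4 s: v = 0 at t = 28/11 s; triangle areas 98/11 + 32/11 = 130/11 m
4–6 s: |½(-4 + -2)(2)| = 6 m
6–10 s: v = 0 at t = 20/3 s; triangle areas 2/3 + 50/3 = 52/3 m
Total distance = 1160/33 m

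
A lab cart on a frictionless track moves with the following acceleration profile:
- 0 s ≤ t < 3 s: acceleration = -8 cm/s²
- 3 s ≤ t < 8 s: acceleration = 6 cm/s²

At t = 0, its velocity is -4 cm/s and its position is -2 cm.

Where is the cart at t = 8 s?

-115 cm

On each constant-a segment, Δv = aΔt and Δx = v₀Δt + ½aΔt²; chain segment to segment.
0–3 s: v starts -4 cm/s; Δx = -4·3 + ½·-8·3² = -48 cm; v ends -28 cm/s.
3–8 s: v starts -28 cm/s; Δx = -28·5 + ½·6·5² = -65 cm; v ends 2 cm/s.
x(8) = -2 + Σ Δx = -115 cm.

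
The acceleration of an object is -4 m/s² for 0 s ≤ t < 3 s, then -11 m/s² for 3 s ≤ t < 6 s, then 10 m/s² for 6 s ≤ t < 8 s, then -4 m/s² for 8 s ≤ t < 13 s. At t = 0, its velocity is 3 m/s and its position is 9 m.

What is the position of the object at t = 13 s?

On each constant-a segment, Δv = aΔt and Δx = v₀Δt + ½aΔt²; chain segment to segment.
0–3 s: v starts 3 m/s; Δx = 3·3 + ½·-4·3² = -9 m; v ends -9 m/s.
3–6 s: v starts -9 m/s; Δx = -9·3 + ½·-11·3² = -76.5 m; v ends -42 m/s.
6–8 s: v starts -42 m/s; Δx = -42·2 + ½·10·2² = -64 m; v ends -22 m/s.
8–13 s: v starts -22 m/s; Δx = -22·5 + ½·-4·5² = -160 m; v ends -42 m/s.
x(13) = 9 + Σ Δx = -300.5 m.

-300.5 m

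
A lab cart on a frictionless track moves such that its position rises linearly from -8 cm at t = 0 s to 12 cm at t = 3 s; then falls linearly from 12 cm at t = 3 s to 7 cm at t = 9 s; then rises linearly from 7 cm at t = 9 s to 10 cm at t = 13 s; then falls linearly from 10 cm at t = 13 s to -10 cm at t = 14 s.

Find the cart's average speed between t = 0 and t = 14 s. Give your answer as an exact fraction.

24/7 cm/s

Average speed = (total path length)/(elapsed time); on a piecewise-linear x-t graph the path length is Σ|Δx|.
0–3 s: |Δx| = |12 − -8| = 20 cm
3–9 s: |Δx| = |7 − 12| = 5 cm
9–13 s: |Δx| = |10 − 7| = 3 cm
13–14 s: |Δx| = |-10 − 10| = 20 cm
Total path = 48 cm; average speed = 48/14 = 24/7 cm/s.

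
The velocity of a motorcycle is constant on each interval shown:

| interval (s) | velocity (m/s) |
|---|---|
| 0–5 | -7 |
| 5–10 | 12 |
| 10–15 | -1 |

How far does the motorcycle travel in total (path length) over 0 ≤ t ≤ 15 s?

Distance (not displacement) is the total path length: add the absolute areas under v-t.
0–5 s: |-7| × 5 = 35 m
5–10 s: |12| × 5 = 60 m
10–15 s: |-1| × 5 = 5 m
Total distance = 100 m

100 m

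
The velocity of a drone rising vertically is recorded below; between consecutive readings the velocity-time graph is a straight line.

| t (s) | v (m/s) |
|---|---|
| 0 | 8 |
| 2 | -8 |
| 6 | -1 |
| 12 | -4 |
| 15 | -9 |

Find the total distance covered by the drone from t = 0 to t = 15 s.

60.5 m

Total distance travelled is ∫|v| dt — sum the magnitudes of each area piece.
0–2 s: v = 0 at t = 1 s; triangle areas 4 + 4 = 8 m
2–6 s: |½(-8 + -1)(4)| = 18 m
6–12 s: |½(-1 + -4)(6)| = 15 m
12–15 s: |½(-4 + -9)(3)| = 19.5 m
Total distance = 60.5 m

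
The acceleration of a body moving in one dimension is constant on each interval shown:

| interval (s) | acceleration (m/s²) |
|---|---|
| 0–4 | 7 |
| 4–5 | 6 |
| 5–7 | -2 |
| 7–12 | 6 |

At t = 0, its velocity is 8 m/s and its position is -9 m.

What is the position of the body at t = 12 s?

463 m

On each constant-a segment, Δv = aΔt and Δx = v₀Δt + ½aΔt²; chain segment to segment.
0–4 s: v starts 8 m/s; Δx = 8·4 + ½·7·4² = 88 m; v ends 36 m/s.
4–5 s: v starts 36 m/s; Δx = 36·1 + ½·6·1² = 39 m; v ends 42 m/s.
5–7 s: v starts 42 m/s; Δx = 42·2 + ½·-2·2² = 80 m; v ends 38 m/s.
7–12 s: v starts 38 m/s; Δx = 38·5 + ½·6·5² = 265 m; v ends 68 m/s.
x(12) = -9 + Σ Δx = 463 m.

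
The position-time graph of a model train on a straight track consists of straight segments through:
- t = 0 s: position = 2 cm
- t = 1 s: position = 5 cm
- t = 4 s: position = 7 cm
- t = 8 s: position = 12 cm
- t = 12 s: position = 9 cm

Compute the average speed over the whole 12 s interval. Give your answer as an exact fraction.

Average speed = (total path length)/(elapsed time); on a piecewise-linear x-t graph the path length is Σ|Δx|.
0–1 s: |Δx| = |5 − 2| = 3 cm
1–4 s: |Δx| = |7 − 5| = 2 cm
4–8 s: |Δx| = |12 − 7| = 5 cm
8–12 s: |Δx| = |9 − 12| = 3 cm
Total path = 13 cm; average speed = 13/12 = 13/12 cm/s.

13/12 cm/s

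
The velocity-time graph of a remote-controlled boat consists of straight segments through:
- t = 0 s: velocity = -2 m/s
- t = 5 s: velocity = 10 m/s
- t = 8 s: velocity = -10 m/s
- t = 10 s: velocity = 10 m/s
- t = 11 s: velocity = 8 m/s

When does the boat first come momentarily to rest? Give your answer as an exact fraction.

v changes sign on 0–5 s (from -2 to 10); the graph is linear there, so v = 0 at t = 0 + (2)·(5 − 0)/(10 − -2) = 5/6 s.

t = 5/6 s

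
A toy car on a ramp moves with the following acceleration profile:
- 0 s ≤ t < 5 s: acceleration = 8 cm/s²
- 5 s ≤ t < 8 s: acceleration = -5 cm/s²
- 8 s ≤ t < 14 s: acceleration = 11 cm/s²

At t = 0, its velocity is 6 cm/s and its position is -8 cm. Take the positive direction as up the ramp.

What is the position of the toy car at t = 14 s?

On each constant-a segment, Δv = aΔt and Δx = v₀Δt + ½aΔt²; chain segment to segment.
0–5 s: v starts 6 cm/s; Δx = 6·5 + ½·8·5² = 130 cm; v ends 46 cm/s.
5–8 s: v starts 46 cm/s; Δx = 46·3 + ½·-5·3² = 115.5 cm; v ends 31 cm/s.
8–14 s: v starts 31 cm/s; Δx = 31·6 + ½·11·6² = 384 cm; v ends 97 cm/s.
x(14) = -8 + Σ Δx = 621.5 cm.

621.5 cm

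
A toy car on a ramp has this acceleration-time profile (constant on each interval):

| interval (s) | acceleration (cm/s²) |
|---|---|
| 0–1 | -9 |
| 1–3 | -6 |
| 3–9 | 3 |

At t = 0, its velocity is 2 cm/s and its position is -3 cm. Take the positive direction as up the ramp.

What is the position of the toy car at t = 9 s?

On each constant-a segment, Δv = aΔt and Δx = v₀Δt + ½aΔt²; chain segment to segment.
0–1 s: v starts 2 cm/s; Δx = 2·1 + ½·-9·1² = -2.5 cm; v ends -7 cm/s.
1–3 s: v starts -7 cm/s; Δx = -7·2 + ½·-6·2² = -26 cm; v ends -19 cm/s.
3–9 s: v starts -19 cm/s; Δx = -19·6 + ½·3·6² = -60 cm; v ends -1 cm/s.
x(9) = -3 + Σ Δx = -91.5 cm.

-91.5 cm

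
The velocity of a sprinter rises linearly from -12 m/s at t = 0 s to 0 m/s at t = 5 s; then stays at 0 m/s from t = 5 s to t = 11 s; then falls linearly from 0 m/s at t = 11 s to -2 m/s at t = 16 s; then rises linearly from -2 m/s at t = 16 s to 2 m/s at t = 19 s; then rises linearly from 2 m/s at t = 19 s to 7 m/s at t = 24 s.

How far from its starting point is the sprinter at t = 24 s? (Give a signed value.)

Net displacement equals the area under the velocity-time graph (areas below the axis count negative).
0–5 s: ½(-12 + 0)(5) = -30 m
5–11 s: 0 × 6 = 0 m
11–16 s: ½(0 + -2)(5) = -5 m
16–19 s: ½(-2 + 2)(3) = 0 m
19–24 s: ½(2 + 7)(5) = 22.5 m
Net displacement = -12.5 m

-12.5 m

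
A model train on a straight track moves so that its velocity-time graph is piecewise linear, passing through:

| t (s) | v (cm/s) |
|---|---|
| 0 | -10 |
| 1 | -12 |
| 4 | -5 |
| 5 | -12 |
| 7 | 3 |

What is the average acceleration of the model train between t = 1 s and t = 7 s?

2.5 cm/s²

Average acceleration = Δv/Δt = (3 − -12)/(7 − 1) = 2.5 cm/s².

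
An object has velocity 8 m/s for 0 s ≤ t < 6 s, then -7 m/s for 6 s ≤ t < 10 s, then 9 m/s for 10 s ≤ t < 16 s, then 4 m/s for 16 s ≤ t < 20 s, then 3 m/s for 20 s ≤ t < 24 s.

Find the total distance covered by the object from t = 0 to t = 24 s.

158 m

Total distance travelled is ∫|v| dt — sum the magnitudes of each area piece.
0–6 s: |8| × 6 = 48 m
6–10 s: |-7| × 4 = 28 m
10–16 s: |9| × 6 = 54 m
16–20 s: |4| × 4 = 16 m
20–24 s: |3| × 4 = 12 m
Total distance = 158 m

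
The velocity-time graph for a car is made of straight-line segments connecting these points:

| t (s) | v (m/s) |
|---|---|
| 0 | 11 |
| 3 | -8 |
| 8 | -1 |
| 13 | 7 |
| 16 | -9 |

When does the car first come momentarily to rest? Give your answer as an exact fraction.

t = 33/19 s

v changes sign on 0–3 s (from 11 to -8); the graph is linear there, so v = 0 at t = 0 + (-11)·(3 − 0)/(-8 − 11) = 33/19 s.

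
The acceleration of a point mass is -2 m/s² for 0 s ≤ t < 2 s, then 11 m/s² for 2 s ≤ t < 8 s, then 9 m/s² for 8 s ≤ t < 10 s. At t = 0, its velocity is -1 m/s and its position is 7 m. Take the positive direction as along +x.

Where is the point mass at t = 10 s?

309 m

On each constant-a segment, Δv = aΔt and Δx = v₀Δt + ½aΔt²; chain segment to segment.
0–2 s: v starts -1 m/s; Δx = -1·2 + ½·-2·2² = -6 m; v ends -5 m/s.
2–8 s: v starts -5 m/s; Δx = -5·6 + ½·11·6² = 168 m; v ends 61 m/s.
8–10 s: v starts 61 m/s; Δx = 61·2 + ½·9·2² = 140 m; v ends 79 m/s.
x(10) = 7 + Σ Δx = 309 m.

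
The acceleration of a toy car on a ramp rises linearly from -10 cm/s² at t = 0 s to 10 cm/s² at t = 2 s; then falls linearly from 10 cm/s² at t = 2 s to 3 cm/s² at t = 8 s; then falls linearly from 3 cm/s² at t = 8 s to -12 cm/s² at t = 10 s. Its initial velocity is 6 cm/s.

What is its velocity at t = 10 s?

36 cm/s

Δv equals the area under the a-t graph; then v = v₀ + Δv.
0–2 s: ½(-10 + 10)(2) = 0 cm/s
2–8 s: ½(10 + 3)(6) = 39 cm/s
8–10 s: ½(3 + -12)(2) = -9 cm/s
Δv = 30 cm/s, so v(10) = 6 + (30) = 36 cm/s.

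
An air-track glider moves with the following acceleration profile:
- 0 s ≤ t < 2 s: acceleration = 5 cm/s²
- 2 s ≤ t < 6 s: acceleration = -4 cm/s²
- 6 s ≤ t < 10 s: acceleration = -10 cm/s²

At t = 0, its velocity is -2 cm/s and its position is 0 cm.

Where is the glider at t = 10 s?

-106 cm

On each constant-a segment, Δv = aΔt and Δx = v₀Δt + ½aΔt²; chain segment to segment.
0–2 s: v starts -2 cm/s; Δx = -2·2 + ½·5·2² = 6 cm; v ends 8 cm/s.
2–6 s: v starts 8 cm/s; Δx = 8·4 + ½·-4·4² = 0 cm; v ends -8 cm/s.
6–10 s: v starts -8 cm/s; Δx = -8·4 + ½·-10·4² = -112 cm; v ends -48 cm/s.
x(10) = 0 + Σ Δx = -106 cm.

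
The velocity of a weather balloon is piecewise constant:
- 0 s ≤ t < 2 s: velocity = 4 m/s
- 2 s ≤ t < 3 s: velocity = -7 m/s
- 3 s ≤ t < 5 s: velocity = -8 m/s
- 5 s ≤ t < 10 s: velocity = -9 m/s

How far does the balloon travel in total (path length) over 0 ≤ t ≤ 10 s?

Distance (not displacement) is the total path length: add the absolute areas under v-t.
0–2 s: |4| × 2 = 8 m
2–3 s: |-7| × 1 = 7 m
3–5 s: |-8| × 2 = 16 m
5–10 s: |-9| × 5 = 45 m
Total distance = 76 m

76 m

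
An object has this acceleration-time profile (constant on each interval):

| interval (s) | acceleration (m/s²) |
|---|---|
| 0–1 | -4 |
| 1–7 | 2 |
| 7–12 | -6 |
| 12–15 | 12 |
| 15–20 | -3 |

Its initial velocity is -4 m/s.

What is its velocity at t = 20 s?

-5 m/s

Δv equals the area under the a-t graph; then v = v₀ + Δv.
0–1 s: -4 × 1 = -4 m/s
1–7 s: 2 × 6 = 12 m/s
7–12 s: -6 × 5 = -30 m/s
12–15 s: 12 × 3 = 36 m/s
15–20 s: -3 × 5 = -15 m/s
Δv = -1 m/s, so v(20) = -4 + (-1) = -5 m/s.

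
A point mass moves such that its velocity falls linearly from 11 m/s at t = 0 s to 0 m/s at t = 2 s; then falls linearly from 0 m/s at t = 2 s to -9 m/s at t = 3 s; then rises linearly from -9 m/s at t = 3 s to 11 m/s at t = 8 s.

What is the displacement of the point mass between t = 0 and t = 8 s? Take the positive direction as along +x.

Displacement is the signed area under the v-t curve.
0–2 s: ½(11 + 0)(2) = 11 m
2–3 s: ½(0 + -9)(1) = -4.5 m
3–8 s: ½(-9 + 11)(5) = 5 m
Net displacement = 11.5 m

11.5 m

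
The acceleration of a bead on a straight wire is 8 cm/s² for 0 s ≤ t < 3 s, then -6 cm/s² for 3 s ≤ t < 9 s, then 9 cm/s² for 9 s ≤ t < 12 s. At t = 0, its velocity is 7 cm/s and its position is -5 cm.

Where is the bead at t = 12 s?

On each constant-a segment, Δv = aΔt and Δx = v₀Δt + ½aΔt²; chain segment to segment.
0–3 s: v starts 7 cm/s; Δx = 7·3 + ½·8·3² = 57 cm; v ends 31 cm/s.
3–9 s: v starts 31 cm/s; Δx = 31·6 + ½·-6·6² = 78 cm; v ends -5 cm/s.
9–12 s: v starts -5 cm/s; Δx = -5·3 + ½·9·3² = 25.5 cm; v ends 22 cm/s.
x(12) = -5 + Σ Δx = 155.5 cm.

155.5 cm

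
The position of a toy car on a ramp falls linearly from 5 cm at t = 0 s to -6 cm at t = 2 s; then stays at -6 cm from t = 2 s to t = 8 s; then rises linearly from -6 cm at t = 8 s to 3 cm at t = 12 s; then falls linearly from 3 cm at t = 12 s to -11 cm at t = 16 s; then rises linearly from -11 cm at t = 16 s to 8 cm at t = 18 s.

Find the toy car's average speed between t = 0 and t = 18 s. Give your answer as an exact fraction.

Average speed = (total path length)/(elapsed time); on a piecewise-linear x-t graph the path length is Σ|Δx|.
0–2 s: |Δx| = |-6 − 5| = 11 cm
2–8 s: |Δx| = |-6 − -6| = 0 cm
8–12 s: |Δx| = |3 − -6| = 9 cm
12–16 s: |Δx| = |-11 − 3| = 14 cm
16–18 s: |Δx| = |8 − -11| = 19 cm
Total path = 53 cm; average speed = 53/18 = 53/18 cm/s.

53/18 cm/s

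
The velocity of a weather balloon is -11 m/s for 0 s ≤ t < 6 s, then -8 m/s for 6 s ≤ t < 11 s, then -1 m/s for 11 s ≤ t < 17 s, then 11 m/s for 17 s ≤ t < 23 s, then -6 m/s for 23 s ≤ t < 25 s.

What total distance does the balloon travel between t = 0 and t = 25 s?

190 m

Distance (not displacement) is the total path length: add the absolute areas under v-t.
0–6 s: |-11| × 6 = 66 m
6–11 s: |-8| × 5 = 40 m
11–17 s: |-1| × 6 = 6 m
17–23 s: |11| × 6 = 66 m
23–25 s: |-6| × 2 = 12 m
Total distance = 190 m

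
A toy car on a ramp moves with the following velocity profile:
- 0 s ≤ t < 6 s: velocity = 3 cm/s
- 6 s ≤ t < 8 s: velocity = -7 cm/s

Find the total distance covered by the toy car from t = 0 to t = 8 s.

Distance (not displacement) is the total path length: add the absolute areas under v-t.
0–6 s: |3| × 6 = 18 cm
6–8 s: |-7| × 2 = 14 cm
Total distance = 32 cm

32 cm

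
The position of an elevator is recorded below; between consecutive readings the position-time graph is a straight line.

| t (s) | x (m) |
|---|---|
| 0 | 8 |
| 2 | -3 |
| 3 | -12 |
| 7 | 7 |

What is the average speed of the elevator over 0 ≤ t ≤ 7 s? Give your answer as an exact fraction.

Average speed = (total path length)/(elapsed time); on a piecewise-linear x-t graph the path length is Σ|Δx|.
0–2 s: |Δx| = |-3 − 8| = 11 m
2–3 s: |Δx| = |-12 − -3| = 9 m
3–7 s: |Δx| = |7 − -12| = 19 m
Total path = 39 m; average speed = 39/7 = 39/7 m/s.

39/7 m/s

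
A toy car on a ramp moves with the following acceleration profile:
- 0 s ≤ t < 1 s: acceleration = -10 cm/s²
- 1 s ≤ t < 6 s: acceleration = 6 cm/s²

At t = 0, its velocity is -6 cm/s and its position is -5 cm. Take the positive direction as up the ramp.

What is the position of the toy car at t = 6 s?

-21 cm

On each constant-a segment, Δv = aΔt and Δx = v₀Δt + ½aΔt²; chain segment to segment.
0–1 s: v starts -6 cm/s; Δx = -6·1 + ½·-10·1² = -11 cm; v ends -16 cm/s.
1–6 s: v starts -16 cm/s; Δx = -16·5 + ½·6·5² = -5 cm; v ends 14 cm/s.
x(6) = -5 + Σ Δx = -21 cm.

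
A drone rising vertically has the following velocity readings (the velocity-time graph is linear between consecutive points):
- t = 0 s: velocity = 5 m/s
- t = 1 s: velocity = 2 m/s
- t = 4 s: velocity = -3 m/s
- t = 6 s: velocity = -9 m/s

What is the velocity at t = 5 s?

On 4–6 s the graph is linear from -3 to -9 m/s: v(5) = -3 + (-9 − -3)·(5 − 4)/(6 − 4) = -6 m/s.

-6 m/s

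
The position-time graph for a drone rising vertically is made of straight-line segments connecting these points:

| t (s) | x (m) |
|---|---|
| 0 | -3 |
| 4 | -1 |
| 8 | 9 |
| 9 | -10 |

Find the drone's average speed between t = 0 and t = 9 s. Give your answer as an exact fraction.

31/9 m/s

Average speed = (total path length)/(elapsed time); on a piecewise-linear x-t graph the path length is Σ|Δx|.
0–4 s: |Δx| = |-1 − -3| = 2 m
4–8 s: |Δx| = |9 − -1| = 10 m
8–9 s: |Δx| = |-10 − 9| = 19 m
Total path = 31 m; average speed = 31/9 = 31/9 m/s.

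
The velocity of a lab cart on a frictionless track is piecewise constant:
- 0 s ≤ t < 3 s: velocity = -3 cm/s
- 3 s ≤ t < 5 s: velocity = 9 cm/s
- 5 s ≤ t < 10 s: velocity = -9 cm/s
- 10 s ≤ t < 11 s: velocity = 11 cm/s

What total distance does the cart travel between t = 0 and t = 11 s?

83 cm

Total distance travelled is ∫|v| dt — sum the magnitudes of each area piece.
0–3 s: |-3| × 3 = 9 cm
3–5 s: |9| × 2 = 18 cm
5–10 s: |-9| × 5 = 45 cm
10–11 s: |11| × 1 = 11 cm
Total distance = 83 cm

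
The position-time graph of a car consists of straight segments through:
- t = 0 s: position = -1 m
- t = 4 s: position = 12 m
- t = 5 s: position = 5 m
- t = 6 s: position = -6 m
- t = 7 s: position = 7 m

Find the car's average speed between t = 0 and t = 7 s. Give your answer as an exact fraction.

44/7 m/s

Average speed = (total path length)/(elapsed time); on a piecewise-linear x-t graph the path length is Σ|Δx|.
0–4 s: |Δx| = |12 − -1| = 13 m
4–5 s: |Δx| = |5 − 12| = 7 m
5–6 s: |Δx| = |-6 − 5| = 11 m
6–7 s: |Δx| = |7 − -6| = 13 m
Total path = 44 m; average speed = 44/7 = 44/7 m/s.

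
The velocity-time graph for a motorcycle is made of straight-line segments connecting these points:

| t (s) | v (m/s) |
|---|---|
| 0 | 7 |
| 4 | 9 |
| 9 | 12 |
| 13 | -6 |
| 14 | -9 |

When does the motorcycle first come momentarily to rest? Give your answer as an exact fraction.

v changes sign on 9–13 s (from 12 to -6); the graph is linear there, so v = 0 at t = 9 + (-12)·(13 − 9)/(-6 − 12) = 35/3 s.

t = 35/3 s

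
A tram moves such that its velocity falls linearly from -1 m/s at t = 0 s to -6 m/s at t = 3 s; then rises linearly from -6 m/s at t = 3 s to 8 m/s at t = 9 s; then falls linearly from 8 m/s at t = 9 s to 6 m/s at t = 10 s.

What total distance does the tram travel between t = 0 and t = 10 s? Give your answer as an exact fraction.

Total distance travelled is ∫|v| dt — sum the magnitudes of each area piece.
0–3 s: |½(-1 + -6)(3)| = 10.5 m
3–9 s: v = 0 at t = 39/7 s; triangle areas 54/7 + 96/7 = 150/7 m
9–10 s: |½(8 + 6)(1)| = 7 m
Total distance = 545/14 m

545/14 m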